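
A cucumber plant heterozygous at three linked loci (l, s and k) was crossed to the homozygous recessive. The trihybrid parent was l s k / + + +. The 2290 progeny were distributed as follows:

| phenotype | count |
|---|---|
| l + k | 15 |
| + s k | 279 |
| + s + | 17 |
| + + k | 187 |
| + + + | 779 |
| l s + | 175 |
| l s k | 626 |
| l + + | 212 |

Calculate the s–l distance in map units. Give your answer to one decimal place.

The two rarest classes, l + k and + s +, are the double crossovers. Comparing them with the parentals, only the s allele has switched, so s is the middle locus and the order is l – s – k.
Crossovers in the l–s interval produce the single-crossover classes + s k and l + + (279 + 212 = 491) plus the double crossovers (32).
RF(l–s) = (491 + 32) / 2290 = 523/2290 = 0.2284 → 22.8 map units.

22.8 map units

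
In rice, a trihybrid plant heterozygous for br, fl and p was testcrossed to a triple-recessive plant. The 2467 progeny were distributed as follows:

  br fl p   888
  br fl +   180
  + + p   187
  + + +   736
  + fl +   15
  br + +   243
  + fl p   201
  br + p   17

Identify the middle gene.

The two most frequent reciprocal classes, br fl p and + + +, are the parental types, so the F1 was br fl p / + + +.
The two rarest classes, br + p and + fl +, are the double crossovers. Comparing them with the parentals, only the fl allele has switched, so fl is the middle locus and the order is p – fl – br.

fl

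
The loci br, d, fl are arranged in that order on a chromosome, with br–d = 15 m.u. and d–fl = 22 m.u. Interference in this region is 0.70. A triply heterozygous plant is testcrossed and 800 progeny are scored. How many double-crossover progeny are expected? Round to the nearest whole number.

Map distances give recombination frequencies of 0.150 and 0.220 for the two intervals.
With interference 0.70 (so coincidence = 0.30), expected double-crossover frequency = 0.150 × 0.220 × 0.30 = 0.00990.
Expected number = 0.00990 × 800 = 7.92 ≈ 8.

8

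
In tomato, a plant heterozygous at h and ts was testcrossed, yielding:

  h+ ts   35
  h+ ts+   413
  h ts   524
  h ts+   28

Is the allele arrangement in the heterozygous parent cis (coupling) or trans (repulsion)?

The two most frequent classes are h+ ts+ (413) and h ts (524); these are the parental (non-recombinant) types.
So the F1 carried h+ ts+ on one chromosome and h ts on the other — the recessive alleles are on the same chromosome (cis / coupling).

cis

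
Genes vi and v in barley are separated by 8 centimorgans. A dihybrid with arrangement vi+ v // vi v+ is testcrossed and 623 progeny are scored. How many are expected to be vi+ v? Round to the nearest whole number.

287

A map distance of 8 centimorgans corresponds to a recombination frequency of 0.080.
The F1 is vi+ v / vi v+, so vi+ v is a parental gamete class with expected frequency (1 − r)/2 = 0.920/2 = 0.4600.
Expected number = 0.4600 × 623 = 286.58 ≈ 287.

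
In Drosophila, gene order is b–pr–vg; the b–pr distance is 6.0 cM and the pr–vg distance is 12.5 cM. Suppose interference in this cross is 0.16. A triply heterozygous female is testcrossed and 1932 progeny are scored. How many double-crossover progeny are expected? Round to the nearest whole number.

Map distances give recombination frequencies of 0.060 and 0.125 for the two intervals.
With interference 0.16 (so coincidence = 0.84), expected double-crossover frequency = 0.060 × 0.125 × 0.84 = 0.00630.
Expected number = 0.00630 × 1932 = 12.17 ≈ 12.

12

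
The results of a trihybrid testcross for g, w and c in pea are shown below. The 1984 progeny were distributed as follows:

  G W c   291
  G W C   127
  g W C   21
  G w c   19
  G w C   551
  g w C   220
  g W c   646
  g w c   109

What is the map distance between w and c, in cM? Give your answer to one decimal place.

The two most frequent reciprocal classes, g W c and G w C, are the parental types, so the F1 was g W c / G w C.
The two rarest classes, g W C and G w c, are the double crossovers. Comparing them with the parentals, only the c allele has switched, so c is the middle locus and the order is w – c – g.
Crossovers in the w–c interval produce the single-crossover classes g w c and G W C (109 + 127 = 236) plus the double crossovers (40).
RF(w–c) = (236 + 40) / 1984 = 276/1984 = 0.1391 → 13.9 cM.

13.9 cM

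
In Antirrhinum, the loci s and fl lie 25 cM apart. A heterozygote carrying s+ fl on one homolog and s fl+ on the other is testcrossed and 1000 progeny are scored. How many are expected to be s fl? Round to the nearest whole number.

125

A map distance of 25 cM corresponds to a recombination frequency of 0.250.
The F1 is s+ fl / s fl+, so s fl is a recombinant gamete class with expected frequency r/2 = 0.250/2 = 0.1250.
Expected number = 0.1250 × 1000 = 125.00 ≈ 125.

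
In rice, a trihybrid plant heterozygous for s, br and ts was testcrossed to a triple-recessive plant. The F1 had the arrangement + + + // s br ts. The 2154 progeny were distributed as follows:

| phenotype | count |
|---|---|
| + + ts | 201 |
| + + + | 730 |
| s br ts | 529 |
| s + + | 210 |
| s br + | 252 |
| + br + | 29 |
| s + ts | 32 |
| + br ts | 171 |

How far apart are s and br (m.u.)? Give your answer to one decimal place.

20.5 m.u.

The two rarest classes, + br + and s + ts, are the double crossovers. Comparing them with the parentals, only the br allele has switched, so br is the middle locus and the order is ts – br – s.
Crossovers in the br–s interval produce the single-crossover classes s + + and + br ts (210 + 171 = 381) plus the double crossovers (61).
RF(br–s) = (381 + 61) / 2154 = 442/2154 = 0.2052 → 20.5 m.u.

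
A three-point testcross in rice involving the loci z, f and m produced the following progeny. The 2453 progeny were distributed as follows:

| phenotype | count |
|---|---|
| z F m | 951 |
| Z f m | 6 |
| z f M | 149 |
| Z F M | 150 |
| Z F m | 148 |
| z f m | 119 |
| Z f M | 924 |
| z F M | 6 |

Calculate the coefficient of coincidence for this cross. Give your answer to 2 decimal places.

The two most frequent reciprocal classes, z F m and Z f M, are the parental types, so the F1 was z F m / Z f M.
The two rarest classes, z F M and Z f m, are the double crossovers. Comparing them with the parentals, only the m allele has switched, so m is the middle locus and the order is f – m – z.
f–m: (269 + 12)/2453 = 0.1146; m–z: (297 + 12)/2453 = 0.1260.
Expected DCO frequency = 0.1146 × 0.1260 ≈ 0.01444; observed = 12/2453 ≈ 0.00489.
Coefficient of coincidence = 0.00489/0.01444 ≈ 0.34.

0.34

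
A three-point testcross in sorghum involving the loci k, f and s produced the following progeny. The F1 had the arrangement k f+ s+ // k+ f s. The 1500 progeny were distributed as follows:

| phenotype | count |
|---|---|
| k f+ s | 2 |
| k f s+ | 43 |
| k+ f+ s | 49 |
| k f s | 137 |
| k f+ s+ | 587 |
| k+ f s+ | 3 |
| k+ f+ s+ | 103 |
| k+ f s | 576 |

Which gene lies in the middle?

s

The two rarest classes, k f+ s and k+ f s+, are the double crossovers. Comparing them with the parentals, only the s allele has switched, so s is the middle locus and the order is f – s – k.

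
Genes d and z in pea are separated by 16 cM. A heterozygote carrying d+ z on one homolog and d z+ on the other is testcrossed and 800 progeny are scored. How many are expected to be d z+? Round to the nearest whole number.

A map distance of 16 cM corresponds to a recombination frequency of 0.160.
The F1 is d+ z / d z+, so d z+ is a parental gamete class with expected frequency (1 − r)/2 = 0.840/2 = 0.4200.
Expected number = 0.4200 × 800 = 336.00 ≈ 336.

336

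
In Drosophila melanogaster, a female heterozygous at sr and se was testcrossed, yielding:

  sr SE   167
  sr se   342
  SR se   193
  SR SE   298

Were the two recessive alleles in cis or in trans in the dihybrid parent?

cis

The two most frequent classes are SR SE (298) and sr se (342); these are the parental (non-recombinant) types.
So the F1 carried SR SE on one chromosome and sr se on the other — the recessive alleles are on the same chromosome (cis / coupling).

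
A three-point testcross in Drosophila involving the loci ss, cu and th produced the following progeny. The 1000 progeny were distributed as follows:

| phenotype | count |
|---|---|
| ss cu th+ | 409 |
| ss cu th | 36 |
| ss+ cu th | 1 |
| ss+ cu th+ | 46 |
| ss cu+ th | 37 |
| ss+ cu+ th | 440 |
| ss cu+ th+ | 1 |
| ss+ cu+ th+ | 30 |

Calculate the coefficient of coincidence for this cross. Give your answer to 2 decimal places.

The two most frequent reciprocal classes, ss+ cu+ th and ss cu th+, are the parental types, so the F1 was ss+ cu+ th / ss cu th+.
The two rarest classes, ss+ cu th and ss cu+ th+, are the double crossovers. Comparing them with the parentals, only the cu allele has switched, so cu is the middle locus and the order is ss – cu – th.
ss–cu: (83 + 2)/1000 = 0.0850; cu–th: (66 + 2)/1000 = 0.0680.
Expected DCO frequency = 0.0850 × 0.0680 ≈ 0.00578; observed = 2/1000 ≈ 0.00200.
Coefficient of coincidence = 0.00200/0.00578 ≈ 0.35.

0.35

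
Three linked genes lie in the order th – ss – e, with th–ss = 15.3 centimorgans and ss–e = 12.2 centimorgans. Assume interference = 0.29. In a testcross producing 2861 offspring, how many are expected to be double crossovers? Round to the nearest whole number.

Map distances give recombination frequencies of 0.153 and 0.122 for the two intervals.
With interference 0.29 (so coincidence = 0.71), expected double-crossover frequency = 0.153 × 0.122 × 0.71 = 0.01325.
Expected number = 0.01325 × 2861 = 37.92 ≈ 38.

38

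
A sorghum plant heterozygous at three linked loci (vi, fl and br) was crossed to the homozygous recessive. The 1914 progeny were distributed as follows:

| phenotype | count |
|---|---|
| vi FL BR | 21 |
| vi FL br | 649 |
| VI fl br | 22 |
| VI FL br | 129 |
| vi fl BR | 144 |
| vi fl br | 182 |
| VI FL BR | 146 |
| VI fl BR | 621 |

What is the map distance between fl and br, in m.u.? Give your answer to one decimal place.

The two most frequent reciprocal classes, vi FL br and VI fl BR, are the parental types, so the F1 was vi FL br / VI fl BR.
The two rarest classes, vi FL BR and VI fl br, are the double crossovers. Comparing them with the parentals, only the br allele has switched, so br is the middle locus and the order is fl – br – vi.
Crossovers in the fl–br interval produce the single-crossover classes vi fl br and VI FL BR (182 + 146 = 328) plus the double crossovers (43).
RF(fl–br) = (328 + 43) / 1914 = 371/1914 = 0.1938 → 19.4 m.u.

19.4 m.u.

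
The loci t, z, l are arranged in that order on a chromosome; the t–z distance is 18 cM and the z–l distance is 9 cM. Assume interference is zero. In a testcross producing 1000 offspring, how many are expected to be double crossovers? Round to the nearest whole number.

16

Map distances give recombination frequencies of 0.180 and 0.090 for the two intervals.
With no interference, expected double-crossover frequency = 0.180 × 0.090 = 0.01620.
Expected number = 0.01620 × 1000 = 16.20 ≈ 16.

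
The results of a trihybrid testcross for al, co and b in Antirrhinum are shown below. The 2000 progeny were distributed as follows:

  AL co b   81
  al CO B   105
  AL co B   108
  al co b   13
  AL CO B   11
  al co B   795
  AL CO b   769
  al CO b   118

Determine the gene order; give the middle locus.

The two most frequent reciprocal classes, AL CO b and al co B, are the parental types, so the F1 was AL CO b / al co B.
The two rarest classes, AL CO B and al co b, are the double crossovers. Comparing them with the parentals, only the b allele has switched, so b is the middle locus and the order is co – b – al.

b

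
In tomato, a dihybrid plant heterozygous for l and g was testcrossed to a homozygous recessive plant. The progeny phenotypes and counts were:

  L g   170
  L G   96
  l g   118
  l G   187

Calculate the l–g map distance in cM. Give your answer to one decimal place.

37.5 cM

The two most frequent classes, L g (170) and l G (187), are the parental types, so the F1 was L g / l G.
The recombinant classes are L G and l g: 96 + 118 = 214.
Recombination frequency = 214/571 = 0.3748 ≈ 37.5%, i.e. 37.5 cM.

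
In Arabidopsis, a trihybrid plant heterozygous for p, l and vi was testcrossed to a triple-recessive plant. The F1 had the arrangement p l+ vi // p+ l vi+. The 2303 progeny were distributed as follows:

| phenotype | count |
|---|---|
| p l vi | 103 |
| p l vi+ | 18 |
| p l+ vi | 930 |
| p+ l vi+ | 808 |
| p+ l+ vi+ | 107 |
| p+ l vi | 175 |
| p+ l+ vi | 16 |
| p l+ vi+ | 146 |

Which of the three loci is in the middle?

p

The two rarest classes, p+ l+ vi and p l vi+, are the double crossovers. Comparing them with the parentals, only the p allele has switched, so p is the middle locus and the order is vi – p – l.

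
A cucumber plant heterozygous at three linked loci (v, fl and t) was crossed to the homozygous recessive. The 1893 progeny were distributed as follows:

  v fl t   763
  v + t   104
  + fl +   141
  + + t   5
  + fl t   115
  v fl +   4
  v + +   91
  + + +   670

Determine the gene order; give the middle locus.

t

The two most frequent reciprocal classes, v fl t and + + +, are the parental types, so the F1 was v fl t / + + +.
The two rarest classes, v fl + and + + t, are the double crossovers. Comparing them with the parentals, only the t allele has switched, so t is the middle locus and the order is fl – t – v.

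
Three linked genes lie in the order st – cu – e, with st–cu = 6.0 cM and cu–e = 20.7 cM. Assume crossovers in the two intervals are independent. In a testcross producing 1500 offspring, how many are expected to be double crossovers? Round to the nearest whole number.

19

Map distances give recombination frequencies of 0.060 and 0.207 for the two intervals.
With no interference, expected double-crossover frequency = 0.060 × 0.207 = 0.01242.
Expected number = 0.01242 × 1500 = 18.63 ≈ 19.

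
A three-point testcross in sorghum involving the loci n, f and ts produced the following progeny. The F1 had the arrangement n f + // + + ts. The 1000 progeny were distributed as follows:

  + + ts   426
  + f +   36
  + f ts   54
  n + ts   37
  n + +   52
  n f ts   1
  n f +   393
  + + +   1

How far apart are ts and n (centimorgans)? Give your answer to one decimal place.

7.5 centimorgans

The two rarest classes, n f ts and + + +, are the double crossovers. Comparing them with the parentals, only the ts allele has switched, so ts is the middle locus and the order is n – ts – f.
Crossovers in the n–ts interval produce the single-crossover classes + f + and n + ts (36 + 37 = 73) plus the double crossovers (2).
RF(n–ts) = (73 + 2) / 1000 = 75/1000 = 0.0750 → 7.5 centimorgans.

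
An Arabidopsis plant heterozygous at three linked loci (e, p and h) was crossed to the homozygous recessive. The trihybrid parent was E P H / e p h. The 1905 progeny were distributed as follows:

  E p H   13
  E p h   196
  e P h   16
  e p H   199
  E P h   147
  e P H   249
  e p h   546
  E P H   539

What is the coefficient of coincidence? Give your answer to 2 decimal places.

0.31

The two rarest classes, E p H and e P h, are the double crossovers. Comparing them with the parentals, only the p allele has switched, so p is the middle locus and the order is e – p – h.
e–p: (445 + 29)/1905 = 0.2488; p–h: (346 + 29)/1905 = 0.1969.
Expected DCO frequency = 0.2488 × 0.1969 ≈ 0.04899; observed = 29/1905 ≈ 0.01522.
Coefficient of coincidence = 0.01522/0.04899 ≈ 0.31.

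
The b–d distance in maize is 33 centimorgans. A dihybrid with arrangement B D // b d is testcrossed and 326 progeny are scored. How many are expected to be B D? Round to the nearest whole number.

109

A map distance of 33 centimorgans corresponds to a recombination frequency of 0.330.
The F1 is B D / b d, so B D is a parental gamete class with expected frequency (1 − r)/2 = 0.670/2 = 0.3350.
Expected number = 0.3350 × 326 = 109.21 ≈ 109.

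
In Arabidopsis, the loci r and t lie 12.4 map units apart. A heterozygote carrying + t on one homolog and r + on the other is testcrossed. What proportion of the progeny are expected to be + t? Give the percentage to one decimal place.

43.8%

A map distance of 12.4 map units corresponds to a recombination frequency of 0.124.
The F1 is + t / r +, so + t is a parental gamete class with expected frequency (1 − r)/2 = 0.876/2 = 0.4380.
That is 0.4380 = 43.8% of the progeny.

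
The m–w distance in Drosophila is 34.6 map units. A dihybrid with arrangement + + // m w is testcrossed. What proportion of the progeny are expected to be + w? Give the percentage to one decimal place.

A map distance of 34.6 map units corresponds to a recombination frequency of 0.346.
The F1 is + + / m w, so + w is a recombinant gamete class with expected frequency r/2 = 0.346/2 = 0.1730.
That is 0.1730 = 17.3% of the progeny.

17.3%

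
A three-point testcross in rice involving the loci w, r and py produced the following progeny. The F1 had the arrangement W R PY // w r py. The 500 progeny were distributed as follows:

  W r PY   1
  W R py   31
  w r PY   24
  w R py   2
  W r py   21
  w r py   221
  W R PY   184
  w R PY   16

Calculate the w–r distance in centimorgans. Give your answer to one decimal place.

The two rarest classes, W r PY and w R py, are the double crossovers. Comparing them with the parentals, only the r allele has switched, so r is the middle locus and the order is py – r – w.
Crossovers in the r–w interval produce the single-crossover classes w R PY and W r py (16 + 21 = 37) plus the double crossovers (3).
RF(r–w) = (37 + 3) / 500 = 40/500 = 0.0800 → 8.0 centimorgans.

8.0 centimorgans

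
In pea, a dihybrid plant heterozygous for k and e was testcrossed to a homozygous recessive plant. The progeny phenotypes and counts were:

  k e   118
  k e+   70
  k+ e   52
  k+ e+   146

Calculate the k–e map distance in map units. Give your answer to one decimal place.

31.6 map units

The two most frequent classes, k+ e+ (146) and k e (118), are the parental types, so the F1 was k+ e+ / k e.
The recombinant classes are k+ e and k e+: 52 + 70 = 122.
Recombination frequency = 122/386 = 0.3161 ≈ 31.6%, i.e. 31.6 map units.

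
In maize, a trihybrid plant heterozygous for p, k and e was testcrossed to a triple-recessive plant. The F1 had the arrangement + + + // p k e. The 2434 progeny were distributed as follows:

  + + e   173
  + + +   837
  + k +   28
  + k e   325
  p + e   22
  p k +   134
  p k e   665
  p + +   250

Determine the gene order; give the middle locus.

k

The two rarest classes, + k + and p + e, are the double crossovers. Comparing them with the parentals, only the k allele has switched, so k is the middle locus and the order is p – k – e.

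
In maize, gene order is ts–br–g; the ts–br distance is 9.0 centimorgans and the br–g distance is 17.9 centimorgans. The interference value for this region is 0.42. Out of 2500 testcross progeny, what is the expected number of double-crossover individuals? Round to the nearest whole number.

Map distances give recombination frequencies of 0.090 and 0.179 for the two intervals.
With interference 0.42 (so coincidence = 0.58), expected double-crossover frequency = 0.090 × 0.179 × 0.58 = 0.00934.
Expected number = 0.00934 × 2500 = 23.36 ≈ 23.

23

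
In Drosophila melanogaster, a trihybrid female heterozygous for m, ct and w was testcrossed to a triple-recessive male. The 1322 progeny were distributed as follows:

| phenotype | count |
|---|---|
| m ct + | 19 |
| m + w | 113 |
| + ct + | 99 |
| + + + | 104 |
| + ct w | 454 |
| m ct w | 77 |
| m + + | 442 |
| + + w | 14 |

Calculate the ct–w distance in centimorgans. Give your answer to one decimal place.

18.5 centimorgans

The two most frequent reciprocal classes, + ct w and m + +, are the parental types, so the F1 was + ct w / m + +.
The two rarest classes, + + w and m ct +, are the double crossovers. Comparing them with the parentals, only the ct allele has switched, so ct is the middle locus and the order is w – ct – m.
Crossovers in the w–ct interval produce the single-crossover classes + ct + and m + w (99 + 113 = 212) plus the double crossovers (33).
RF(w–ct) = (212 + 33) / 1322 = 245/1322 = 0.1853 → 18.5 centimorgans.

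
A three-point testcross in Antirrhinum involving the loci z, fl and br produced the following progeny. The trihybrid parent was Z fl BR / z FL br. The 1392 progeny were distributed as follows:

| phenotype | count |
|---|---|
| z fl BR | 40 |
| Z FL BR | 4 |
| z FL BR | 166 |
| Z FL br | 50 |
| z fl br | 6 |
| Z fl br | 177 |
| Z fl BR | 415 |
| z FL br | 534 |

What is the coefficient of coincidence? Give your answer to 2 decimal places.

0.39

The two rarest classes, Z FL BR and z fl br, are the double crossovers. Comparing them with the parentals, only the fl allele has switched, so fl is the middle locus and the order is z – fl – br.
z–fl: (90 + 10)/1392 = 0.0718; fl–br: (343 + 10)/1392 = 0.2536.
Expected DCO frequency = 0.0718 × 0.2536 ≈ 0.01821; observed = 10/1392 ≈ 0.00718.
Coefficient of coincidence = 0.00718/0.01821 ≈ 0.39.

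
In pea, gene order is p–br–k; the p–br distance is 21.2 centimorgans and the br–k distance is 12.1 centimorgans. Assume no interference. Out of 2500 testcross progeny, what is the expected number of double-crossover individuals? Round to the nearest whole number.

64

Map distances give recombination frequencies of 0.212 and 0.121 for the two intervals.
With no interference, expected double-crossover frequency = 0.212 × 0.121 = 0.02565.
Expected number = 0.02565 × 2500 = 64.13 ≈ 64.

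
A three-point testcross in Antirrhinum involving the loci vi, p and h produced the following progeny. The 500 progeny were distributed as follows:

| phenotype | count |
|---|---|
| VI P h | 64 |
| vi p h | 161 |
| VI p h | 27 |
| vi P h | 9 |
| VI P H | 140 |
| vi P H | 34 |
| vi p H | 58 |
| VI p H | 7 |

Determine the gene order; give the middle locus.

p

The two most frequent reciprocal classes, VI P H and vi p h, are the parental types, so the F1 was VI P H / vi p h.
The two rarest classes, VI p H and vi P h, are the double crossovers. Comparing them with the parentals, only the p allele has switched, so p is the middle locus and the order is h – p – vi.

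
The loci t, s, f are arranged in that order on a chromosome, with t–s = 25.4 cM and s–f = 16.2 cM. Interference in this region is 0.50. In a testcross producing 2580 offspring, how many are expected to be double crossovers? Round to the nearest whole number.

Map distances give recombination frequencies of 0.254 and 0.162 for the two intervals.
With interference 0.50 (so coincidence = 0.50), expected double-crossover frequency = 0.254 × 0.162 × 0.50 = 0.02057.
Expected number = 0.02057 × 2580 = 53.08 ≈ 53.

53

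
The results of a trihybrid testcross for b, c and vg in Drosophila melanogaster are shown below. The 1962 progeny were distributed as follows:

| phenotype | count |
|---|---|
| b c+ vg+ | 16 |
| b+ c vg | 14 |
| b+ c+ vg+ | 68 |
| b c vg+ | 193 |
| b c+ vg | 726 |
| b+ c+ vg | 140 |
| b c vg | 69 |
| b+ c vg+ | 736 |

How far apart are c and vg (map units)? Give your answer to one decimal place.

8.5 map units

The two most frequent reciprocal classes, b+ c vg+ and b c+ vg, are the parental types, so the F1 was b+ c vg+ / b c+ vg.
The two rarest classes, b+ c vg and b c+ vg+, are the double crossovers. Comparing them with the parentals, only the vg allele has switched, so vg is the middle locus and the order is b – vg – c.
Crossovers in the vg–c interval produce the single-crossover classes b+ c+ vg+ and b c vg (68 + 69 = 137) plus the double crossovers (30).
RF(vg–c) = (137 + 30) / 1962 = 167/1962 = 0.0851 → 8.5 map units.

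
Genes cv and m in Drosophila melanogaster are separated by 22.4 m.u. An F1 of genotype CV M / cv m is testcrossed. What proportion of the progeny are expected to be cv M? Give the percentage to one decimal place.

11.2%

A map distance of 22.4 m.u. corresponds to a recombination frequency of 0.224.
The F1 is CV M / cv m, so cv M is a recombinant gamete class with expected frequency r/2 = 0.224/2 = 0.1120.
That is 0.1120 = 11.2% of the progeny.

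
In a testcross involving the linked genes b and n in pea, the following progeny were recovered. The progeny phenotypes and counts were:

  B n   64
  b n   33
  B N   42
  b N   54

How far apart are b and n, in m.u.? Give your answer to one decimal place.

38.9 m.u.

The two most frequent classes, B n (64) and b N (54), are the parental types, so the F1 was B n / b N.
The recombinant classes are B N and b n: 42 + 33 = 75.
Recombination frequency = 75/193 = 0.3886 ≈ 38.9%, i.e. 38.9 m.u.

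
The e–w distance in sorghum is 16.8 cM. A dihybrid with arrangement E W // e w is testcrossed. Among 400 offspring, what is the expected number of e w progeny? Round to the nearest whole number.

166

A map distance of 16.8 cM corresponds to a recombination frequency of 0.168.
The F1 is E W / e w, so e w is a parental gamete class with expected frequency (1 − r)/2 = 0.832/2 = 0.4160.
Expected number = 0.4160 × 400 = 166.40 ≈ 166.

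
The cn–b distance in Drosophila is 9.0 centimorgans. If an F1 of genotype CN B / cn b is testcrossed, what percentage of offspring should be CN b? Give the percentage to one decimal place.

4.5%

A map distance of 9.0 centimorgans corresponds to a recombination frequency of 0.090.
The F1 is CN B / cn b, so CN b is a recombinant gamete class with expected frequency r/2 = 0.090/2 = 0.0450.
That is 0.0450 = 4.5% of the progeny.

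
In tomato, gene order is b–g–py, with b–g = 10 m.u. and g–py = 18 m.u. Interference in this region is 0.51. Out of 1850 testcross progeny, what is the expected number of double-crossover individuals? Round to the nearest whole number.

16

Map distances give recombination frequencies of 0.100 and 0.180 for the two intervals.
With interference 0.51 (so coincidence = 0.49), expected double-crossover frequency = 0.100 × 0.180 × 0.49 = 0.00882.
Expected number = 0.00882 × 1850 = 16.32 ≈ 16.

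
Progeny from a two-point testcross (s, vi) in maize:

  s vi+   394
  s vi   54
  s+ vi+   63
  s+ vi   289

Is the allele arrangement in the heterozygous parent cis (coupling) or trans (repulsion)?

trans

The two most frequent classes are s+ vi (289) and s vi+ (394); these are the parental (non-recombinant) types.
So the F1 carried s+ vi on one chromosome and s vi+ on the other — the recessive alleles are on opposite chromosomes (trans / repulsion).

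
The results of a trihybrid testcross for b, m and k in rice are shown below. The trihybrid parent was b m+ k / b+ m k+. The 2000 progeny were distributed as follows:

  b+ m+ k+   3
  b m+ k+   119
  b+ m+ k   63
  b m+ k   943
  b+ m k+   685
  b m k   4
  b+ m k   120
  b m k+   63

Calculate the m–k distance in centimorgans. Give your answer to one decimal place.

12.3 centimorgans

The two rarest classes, b m k and b+ m+ k+, are the double crossovers. Comparing them with the parentals, only the m allele has switched, so m is the middle locus and the order is b – m – k.
Crossovers in the m–k interval produce the single-crossover classes b m+ k+ and b+ m k (119 + 120 = 239) plus the double crossovers (7).
RF(m–k) = (239 + 7) / 2000 = 246/2000 = 0.1230 → 12.3 centimorgans.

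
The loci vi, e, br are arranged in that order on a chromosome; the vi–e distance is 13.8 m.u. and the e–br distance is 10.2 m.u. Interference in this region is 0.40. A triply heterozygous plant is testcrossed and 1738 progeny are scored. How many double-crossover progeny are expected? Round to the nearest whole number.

Map distances give recombination frequencies of 0.138 and 0.102 for the two intervals.
With interference 0.40 (so coincidence = 0.60), expected double-crossover frequency = 0.138 × 0.102 × 0.60 = 0.00845.
Expected number = 0.00845 × 1738 = 14.68 ≈ 15.

15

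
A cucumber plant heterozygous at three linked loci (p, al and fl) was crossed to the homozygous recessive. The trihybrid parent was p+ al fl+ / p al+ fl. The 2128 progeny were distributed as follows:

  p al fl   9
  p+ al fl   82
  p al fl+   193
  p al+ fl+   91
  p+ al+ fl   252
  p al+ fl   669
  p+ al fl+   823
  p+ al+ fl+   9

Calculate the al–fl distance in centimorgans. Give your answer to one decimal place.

9.0 centimorgans

The two rarest classes, p+ al+ fl+ and p al fl, are the double crossovers. Comparing them with the parentals, only the al allele has switched, so al is the middle locus and the order is fl – al – p.
Crossovers in the fl–al interval produce the single-crossover classes p+ al fl and p al+ fl+ (82 + 91 = 173) plus the double crossovers (18).
RF(fl–al) = (173 + 18) / 2128 = 191/2128 = 0.0898 → 9.0 centimorgans.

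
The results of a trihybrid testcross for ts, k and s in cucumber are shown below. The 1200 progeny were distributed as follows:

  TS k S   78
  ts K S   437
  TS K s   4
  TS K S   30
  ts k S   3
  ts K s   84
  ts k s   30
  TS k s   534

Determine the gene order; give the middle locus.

k

The two most frequent reciprocal classes, TS k s and ts K S, are the parental types, so the F1 was TS k s / ts K S.
The two rarest classes, TS K s and ts k S, are the double crossovers. Comparing them with the parentals, only the k allele has switched, so k is the middle locus and the order is ts – k – s.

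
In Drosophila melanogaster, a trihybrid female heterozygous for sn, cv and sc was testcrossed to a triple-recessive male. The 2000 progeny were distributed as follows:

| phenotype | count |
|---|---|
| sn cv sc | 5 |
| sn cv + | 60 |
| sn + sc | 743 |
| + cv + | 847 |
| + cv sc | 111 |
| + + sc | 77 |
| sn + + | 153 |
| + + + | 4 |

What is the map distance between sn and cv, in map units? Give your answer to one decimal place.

The two most frequent reciprocal classes, sn + sc and + cv +, are the parental types, so the F1 was sn + sc / + cv +.
The two rarest classes, sn cv sc and + + +, are the double crossovers. Comparing them with the parentals, only the cv allele has switched, so cv is the middle locus and the order is sc – cv – sn.
Crossovers in the cv–sn interval produce the single-crossover classes + + sc and sn cv + (77 + 60 = 137) plus the double crossovers (9).
RF(cv–sn) = (137 + 9) / 2000 = 146/2000 = 0.0730 → 7.3 map units.

7.3 map units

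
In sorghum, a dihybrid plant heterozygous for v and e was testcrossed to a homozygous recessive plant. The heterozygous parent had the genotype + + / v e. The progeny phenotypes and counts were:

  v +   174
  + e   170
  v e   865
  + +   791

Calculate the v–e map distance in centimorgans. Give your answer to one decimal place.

The recombinant classes are + e and v +: 170 + 174 = 344.
Recombination frequency = 344/2000 = 0.1720 ≈ 17.2%, i.e. 17.2 centimorgans.

17.2 centimorgans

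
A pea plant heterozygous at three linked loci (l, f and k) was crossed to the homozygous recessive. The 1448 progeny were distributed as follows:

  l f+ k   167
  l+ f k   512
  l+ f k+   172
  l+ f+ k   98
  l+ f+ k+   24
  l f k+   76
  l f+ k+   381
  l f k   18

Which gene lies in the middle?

l

The two most frequent reciprocal classes, l+ f k and l f+ k+, are the parental types, so the F1 was l+ f k / l f+ k+.
The two rarest classes, l f k and l+ f+ k+, are the double crossovers. Comparing them with the parentals, only the l allele has switched, so l is the middle locus and the order is k – l – f.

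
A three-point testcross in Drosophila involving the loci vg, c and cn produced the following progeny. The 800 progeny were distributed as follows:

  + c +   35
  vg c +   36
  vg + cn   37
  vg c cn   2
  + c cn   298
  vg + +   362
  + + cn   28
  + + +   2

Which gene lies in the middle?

The two most frequent reciprocal classes, + c cn and vg + +, are the parental types, so the F1 was + c cn / vg + +.
The two rarest classes, vg c cn and + + +, are the double crossovers. Comparing them with the parentals, only the vg allele has switched, so vg is the middle locus and the order is c – vg – cn.

vg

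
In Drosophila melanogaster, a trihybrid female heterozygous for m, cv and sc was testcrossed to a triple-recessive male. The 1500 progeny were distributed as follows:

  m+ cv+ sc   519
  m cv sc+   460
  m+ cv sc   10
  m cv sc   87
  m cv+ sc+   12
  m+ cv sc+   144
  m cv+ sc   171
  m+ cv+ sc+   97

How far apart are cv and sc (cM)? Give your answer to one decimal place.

The two most frequent reciprocal classes, m cv sc+ and m+ cv+ sc, are the parental types, so the F1 was m cv sc+ / m+ cv+ sc.
The two rarest classes, m cv+ sc+ and m+ cv sc, are the double crossovers. Comparing them with the parentals, only the cv allele has switched, so cv is the middle locus and the order is sc – cv – m.
Crossovers in the sc–cv interval produce the single-crossover classes m cv sc and m+ cv+ sc+ (87 + 97 = 184) plus the double crossovers (22).
RF(sc–cv) = (184 + 22) / 1500 = 206/1500 = 0.1373 → 13.7 cM.

13.7 cM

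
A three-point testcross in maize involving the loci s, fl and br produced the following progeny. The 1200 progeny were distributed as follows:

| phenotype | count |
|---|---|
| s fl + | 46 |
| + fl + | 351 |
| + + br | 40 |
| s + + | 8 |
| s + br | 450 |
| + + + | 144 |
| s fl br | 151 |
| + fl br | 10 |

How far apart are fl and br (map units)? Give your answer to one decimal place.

The two most frequent reciprocal classes, + fl + and s + br, are the parental types, so the F1 was + fl + / s + br.
The two rarest classes, + fl br and s + +, are the double crossovers. Comparing them with the parentals, only the br allele has switched, so br is the middle locus and the order is s – br – fl.
Crossovers in the br–fl interval produce the single-crossover classes + + + and s fl br (144 + 151 = 295) plus the double crossovers (18).
RF(br–fl) = (295 + 18) / 1200 = 313/1200 = 0.2608 → 26.1 map units.

26.1 map units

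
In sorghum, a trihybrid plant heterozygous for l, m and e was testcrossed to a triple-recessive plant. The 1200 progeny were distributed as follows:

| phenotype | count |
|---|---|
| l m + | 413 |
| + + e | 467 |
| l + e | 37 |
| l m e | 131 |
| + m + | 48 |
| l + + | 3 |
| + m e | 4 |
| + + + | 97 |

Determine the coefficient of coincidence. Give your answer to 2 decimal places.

0.39

The two most frequent reciprocal classes, l m + and + + e, are the parental types, so the F1 was l m + / + + e.
The two rarest classes, l + + and + m e, are the double crossovers. Comparing them with the parentals, only the m allele has switched, so m is the middle locus and the order is e – m – l.
e–m: (228 + 7)/1200 = 0.1958; m–l: (85 + 7)/1200 = 0.0767.
Expected DCO frequency = 0.1958 × 0.0767 ≈ 0.01502; observed = 7/1200 ≈ 0.00583.
Coefficient of coincidence = 0.00583/0.01502 ≈ 0.39.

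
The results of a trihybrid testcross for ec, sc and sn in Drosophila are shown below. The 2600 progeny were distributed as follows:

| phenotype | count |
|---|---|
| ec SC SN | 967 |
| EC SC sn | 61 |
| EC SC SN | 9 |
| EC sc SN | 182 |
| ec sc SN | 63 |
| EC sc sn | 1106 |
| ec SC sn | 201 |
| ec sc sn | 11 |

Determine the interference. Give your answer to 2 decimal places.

The two most frequent reciprocal classes, EC sc sn and ec SC SN, are the parental types, so the F1 was EC sc sn / ec SC SN.
The two rarest classes, ec sc sn and EC SC SN, are the double crossovers. Comparing them with the parentals, only the ec allele has switched, so ec is the middle locus and the order is sc – ec – sn.
sc–ec: (124 + 20)/2600 = 0.0554; ec–sn: (383 + 20)/2600 = 0.1550.
Expected DCO frequency = 0.0554 × 0.1550 ≈ 0.00859; observed = 20/2600 ≈ 0.00769.
Coefficient of coincidence = 0.00769/0.00859 ≈ 0.90; interference = 1 − 0.90 = 0.10.

0.10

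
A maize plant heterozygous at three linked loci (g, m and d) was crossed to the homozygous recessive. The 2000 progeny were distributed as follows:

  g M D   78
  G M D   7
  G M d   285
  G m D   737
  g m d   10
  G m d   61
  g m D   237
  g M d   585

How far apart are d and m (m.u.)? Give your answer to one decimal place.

The two most frequent reciprocal classes, G m D and g M d, are the parental types, so the F1 was G m D / g M d.
The two rarest classes, G M D and g m d, are the double crossovers. Comparing them with the parentals, only the m allele has switched, so m is the middle locus and the order is g – m – d.
Crossovers in the m–d interval produce the single-crossover classes G m d and g M D (61 + 78 = 139) plus the double crossovers (17).
RF(m–d) = (139 + 17) / 2000 = 156/2000 = 0.0780 → 7.8 m.u.

7.8 m.u.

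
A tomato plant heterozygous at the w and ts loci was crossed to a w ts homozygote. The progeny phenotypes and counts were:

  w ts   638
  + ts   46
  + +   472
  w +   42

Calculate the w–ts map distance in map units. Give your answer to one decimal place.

7.3 map units

The two most frequent classes, + + (472) and w ts (638), are the parental types, so the F1 was + + / w ts.
The recombinant classes are + ts and w +: 46 + 42 = 88.
Recombination frequency = 88/1198 = 0.0735 ≈ 7.3%, i.e. 7.3 map units.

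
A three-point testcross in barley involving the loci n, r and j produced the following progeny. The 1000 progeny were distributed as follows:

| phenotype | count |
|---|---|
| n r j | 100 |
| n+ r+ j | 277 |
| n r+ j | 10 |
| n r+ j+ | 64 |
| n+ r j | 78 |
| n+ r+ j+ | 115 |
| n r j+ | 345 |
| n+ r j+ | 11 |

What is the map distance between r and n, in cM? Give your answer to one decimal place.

16.3 cM

The two most frequent reciprocal classes, n+ r+ j and n r j+, are the parental types, so the F1 was n+ r+ j / n r j+.
The two rarest classes, n r+ j and n+ r j+, are the double crossovers. Comparing them with the parentals, only the n allele has switched, so n is the middle locus and the order is j – n – r.
Crossovers in the n–r interval produce the single-crossover classes n+ r j and n r+ j+ (78 + 64 = 142) plus the double crossovers (21).
RF(n–r) = (142 + 21) / 1000 = 163/1000 = 0.1630 → 16.3 cM.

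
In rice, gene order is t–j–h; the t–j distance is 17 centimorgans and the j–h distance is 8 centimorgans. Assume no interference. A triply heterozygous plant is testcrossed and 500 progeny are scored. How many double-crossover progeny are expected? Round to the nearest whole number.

Map distances give recombination frequencies of 0.170 and 0.080 for the two intervals.
With no interference, expected double-crossover frequency = 0.170 × 0.080 = 0.01360.
Expected number = 0.01360 × 500 = 6.80 ≈ 7.

7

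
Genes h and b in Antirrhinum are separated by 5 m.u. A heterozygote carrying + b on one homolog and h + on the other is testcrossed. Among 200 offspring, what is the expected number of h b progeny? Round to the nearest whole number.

5

A map distance of 5 m.u. corresponds to a recombination frequency of 0.050.
The F1 is + b / h +, so h b is a recombinant gamete class with expected frequency r/2 = 0.050/2 = 0.0250.
Expected number = 0.0250 × 200 = 5.00 ≈ 5.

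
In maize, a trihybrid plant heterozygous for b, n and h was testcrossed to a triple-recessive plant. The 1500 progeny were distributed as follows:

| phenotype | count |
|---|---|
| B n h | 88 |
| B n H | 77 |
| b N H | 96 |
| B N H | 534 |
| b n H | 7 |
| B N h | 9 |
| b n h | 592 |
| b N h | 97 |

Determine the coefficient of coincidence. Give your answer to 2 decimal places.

The two most frequent reciprocal classes, b n h and B N H, are the parental types, so the F1 was b n h / B N H.
The two rarest classes, b n H and B N h, are the double crossovers. Comparing them with the parentals, only the h allele has switched, so h is the middle locus and the order is b – h – n.
b–h: (184 + 16)/1500 = 0.1333; h–n: (174 + 16)/1500 = 0.1267.
Expected DCO frequency = 0.1333 × 0.1267 ≈ 0.01689; observed = 16/1500 ≈ 0.01067.
Coefficient of coincidence = 0.01067/0.01689 ≈ 0.63.

0.63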